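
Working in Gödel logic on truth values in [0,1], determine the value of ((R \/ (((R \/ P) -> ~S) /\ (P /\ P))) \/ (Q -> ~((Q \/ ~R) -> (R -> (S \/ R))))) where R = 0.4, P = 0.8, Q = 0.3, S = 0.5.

(R \/ P) = max(0.4, 0.8) = 0.8
~S: Gödel ¬ of 0.5 = 0 (operand ≠ 0)
((R \/ P) -> ~S): 0.8 > 0, so result = 0
(P /\ P) = min(0.8, 0.8) = 0.8
(((R \/ P) -> ~S) /\ (P /\ P)) = min(0, 0.8) = 0
(R \/ (((R \/ P) -> ~S) /\ (P /\ P))) = max(0.4, 0) = 0.4
~R: Gödel ¬ of 0.4 = 0 (operand ≠ 0)
(Q \/ ~R) = max(0.3, 0) = 0.3
(S \/ R) = max(0.5, 0.4) = 0.5
(R -> (S \/ R)): 0.4 ≤ 0.5, so result = 1
((Q \/ ~R) -> (R -> (S \/ R))): 0.3 ≤ 1, so result = 1
~((Q \/ ~R) -> (R -> (S \/ R))): Gödel ¬ of 1 = 0 (operand ≠ 0)
(Q -> ~((Q \/ ~R) -> (R -> (S \/ R)))): 0.3 > 0, so result = 0
((R \/ (((R \/ P) -> ~S) /\ (P /\ P))) \/ (Q -> ~((Q \/ ~R) -> (R -> (S \/ R))))) = max(0.4, 0) = 0.4

0.40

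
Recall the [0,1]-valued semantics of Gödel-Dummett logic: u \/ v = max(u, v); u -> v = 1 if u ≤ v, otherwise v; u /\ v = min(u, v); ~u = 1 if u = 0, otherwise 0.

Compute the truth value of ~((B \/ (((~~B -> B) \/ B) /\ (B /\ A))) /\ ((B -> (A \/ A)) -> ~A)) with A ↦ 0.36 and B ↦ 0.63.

1.00

~B: Gödel ¬ of 0.63 = 0 (operand ≠ 0)
~~B: Gödel ¬ of 0 = 1 (operand is 0)
(~~B -> B): 1 > 0.63, so result = 0.63
((~~B -> B) \/ B) = max(0.63, 0.63) = 0.63
(B /\ A) = min(0.63, 0.36) = 0.36
(((~~B -> B) \/ B) /\ (B /\ A)) = min(0.63, 0.36) = 0.36
(B \/ (((~~B -> B) \/ B) /\ (B /\ A))) = max(0.63, 0.36) = 0.63
(A \/ A) = max(0.36, 0.36) = 0.36
(B -> (A \/ A)): 0.63 > 0.36, so result = 0.36
~A: Gödel ¬ of 0.36 = 0 (operand ≠ 0)
((B -> (A \/ A)) -> ~A): 0.36 > 0, so result = 0
((B \/ (((~~B -> B) \/ B) /\ (B /\ A))) /\ ((B -> (A \/ A)) -> ~A)) = min(0.63, 0) = 0
~((B \/ (((~~B -> B) \/ B) /\ (B /\ A))) /\ ((B -> (A \/ A)) -> ~A)): Gödel ¬ of 0 = 1 (operand is 0)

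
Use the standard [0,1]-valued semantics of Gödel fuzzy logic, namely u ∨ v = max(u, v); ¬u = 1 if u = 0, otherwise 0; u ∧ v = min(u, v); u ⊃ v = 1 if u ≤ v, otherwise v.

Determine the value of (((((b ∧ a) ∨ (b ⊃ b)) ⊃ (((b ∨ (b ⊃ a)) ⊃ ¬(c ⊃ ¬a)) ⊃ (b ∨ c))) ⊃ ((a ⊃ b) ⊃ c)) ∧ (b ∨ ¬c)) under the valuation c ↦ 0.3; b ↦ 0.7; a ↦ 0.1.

(b ∧ a) = min(0.7, 0.1) = 0.1
(b ⊃ b): 0.7 ≤ 0.7, so result = 1
((b ∧ a) ∨ (b ⊃ b)) = max(0.1, 1) = 1
(b ⊃ a): 0.7 > 0.1, so result = 0.1
(b ∨ (b ⊃ a)) = max(0.7, 0.1) = 0.7
¬a: Gödel ¬ of 0.1 = 0 (operand ≠ 0)
(c ⊃ ¬a): 0.3 > 0, so result = 0
¬(c ⊃ ¬a): Gödel ¬ of 0 = 1 (operand is 0)
((b ∨ (b ⊃ a)) ⊃ ¬(c ⊃ ¬a)): 0.7 ≤ 1, so result = 1
(b ∨ c) = max(0.7, 0.3) = 0.7
(((b ∨ (b ⊃ a)) ⊃ ¬(c ⊃ ¬a)) ⊃ (b ∨ c)): 1 > 0.7, so result = 0.7
(((b ∧ a) ∨ (b ⊃ b)) ⊃ (((b ∨ (b ⊃ a)) ⊃ ¬(c ⊃ ¬a)) ⊃ (b ∨ c))): 1 > 0.7, so result = 0.7
(a ⊃ b): 0.1 ≤ 0.7, so result = 1
((a ⊃ b) ⊃ c): 1 > 0.3, so result = 0.3
((((b ∧ a) ∨ (b ⊃ b)) ⊃ (((b ∨ (b ⊃ a)) ⊃ ¬(c ⊃ ¬a)) ⊃ (b ∨ c))) ⊃ ((a ⊃ b) ⊃ c)): 0.7 > 0.3, so result = 0.3
¬c: Gödel ¬ of 0.3 = 0 (operand ≠ 0)
(b ∨ ¬c) = max(0.7, 0) = 0.7
(((((b ∧ a) ∨ (b ⊃ b)) ⊃ (((b ∨ (b ⊃ a)) ⊃ ¬(c ⊃ ¬a)) ⊃ (b ∨ c))) ⊃ ((a ⊃ b) ⊃ c)) ∧ (b ∨ ¬c)) = min(0.3, 0.7) = 0.3

0.30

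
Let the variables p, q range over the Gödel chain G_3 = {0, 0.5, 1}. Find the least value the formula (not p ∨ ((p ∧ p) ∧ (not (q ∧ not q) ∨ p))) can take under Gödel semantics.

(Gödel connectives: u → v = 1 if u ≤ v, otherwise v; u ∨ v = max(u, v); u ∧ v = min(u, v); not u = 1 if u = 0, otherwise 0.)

0.50

The minimum is attained at p = 0.5, q = 0:
  not p: Gödel ¬ of 0.5 = 0 (operand ≠ 0)
  (p ∧ p) = min(0.5, 0.5) = 0.5
  not q: Gödel ¬ of 0 = 1 (operand is 0)
  (q ∧ not q) = min(0, 1) = 0
  not (q ∧ not q): Gödel ¬ of 0 = 1 (operand is 0)
  (not (q ∧ not q) ∨ p) = max(1, 0.5) = 1
  ((p ∧ p) ∧ (not (q ∧ not q) ∨ p)) = min(0.5, 1) = 0.5
  (not p ∨ ((p ∧ p) ∧ (not (q ∧ not q) ∨ p))) = max(0, 0.5) = 0.5
Checking all 9 assignments confirms none give a value below 0.50.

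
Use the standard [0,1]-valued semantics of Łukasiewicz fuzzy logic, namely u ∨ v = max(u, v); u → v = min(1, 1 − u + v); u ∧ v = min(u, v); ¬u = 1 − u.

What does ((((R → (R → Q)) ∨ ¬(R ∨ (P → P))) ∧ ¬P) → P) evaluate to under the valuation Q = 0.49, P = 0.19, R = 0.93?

(R → Q): min(1, 1 − 0.93 + 0.49) = 0.56
(R → (R → Q)): min(1, 1 − 0.93 + 0.56) = 0.63
(P → P): min(1, 1 − 0.19 + 0.19) = 1
(R ∨ (P → P)) = max(0.93, 1) = 1
¬(R ∨ (P → P)): Łukasiewicz ¬ gives 1 − 1 = 0
((R → (R → Q)) ∨ ¬(R ∨ (P → P))) = max(0.63, 0) = 0.63
¬P: Łukasiewicz ¬ gives 1 − 0.19 = 0.81
(((R → (R → Q)) ∨ ¬(R ∨ (P → P))) ∧ ¬P) = min(0.63, 0.81) = 0.63
((((R → (R → Q)) ∨ ¬(R ∨ (P → P))) ∧ ¬P) → P): min(1, 1 − 0.63 + 0.19) = 0.56

0.56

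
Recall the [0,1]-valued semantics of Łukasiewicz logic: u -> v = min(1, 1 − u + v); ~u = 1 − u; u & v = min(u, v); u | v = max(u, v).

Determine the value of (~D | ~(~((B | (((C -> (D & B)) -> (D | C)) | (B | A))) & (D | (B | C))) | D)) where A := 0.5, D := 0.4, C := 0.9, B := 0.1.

~D: Łukasiewicz ¬ gives 1 − 0.4 = 0.6
(D & B) = min(0.4, 0.1) = 0.1
(C -> (D & B)): min(1, 1 − 0.9 + 0.1) = 0.2
(D | C) = max(0.4, 0.9) = 0.9
((C -> (D & B)) -> (D | C)): min(1, 1 − 0.2 + 0.9) = 1
(B | A) = max(0.1, 0.5) = 0.5
(((C -> (D & B)) -> (D | C)) | (B | A)) = max(1, 0.5) = 1
(B | (((C -> (D & B)) -> (D | C)) | (B | A))) = max(0.1, 1) = 1
(B | C) = max(0.1, 0.9) = 0.9
(D | (B | C)) = max(0.4, 0.9) = 0.9
((B | (((C -> (D & B)) -> (D | C)) | (B | A))) & (D | (B | C))) = min(1, 0.9) = 0.9
~((B | (((C -> (D & B)) -> (D | C)) | (B | A))) & (D | (B | C))): Łukasiewicz ¬ gives 1 − 0.9 = 0.1
(~((B | (((C -> (D & B)) -> (D | C)) | (B | A))) & (D | (B | C))) | D) = max(0.1, 0.4) = 0.4
~(~((B | (((C -> (D & B)) -> (D | C)) | (B | A))) & (D | (B | C))) | D): Łukasiewicz ¬ gives 1 − 0.4 = 0.6
(~D | ~(~((B | (((C -> (D & B)) -> (D | C)) | (B | A))) & (D | (B | C))) | D)) = max(0.6, 0.6) = 0.6

0.60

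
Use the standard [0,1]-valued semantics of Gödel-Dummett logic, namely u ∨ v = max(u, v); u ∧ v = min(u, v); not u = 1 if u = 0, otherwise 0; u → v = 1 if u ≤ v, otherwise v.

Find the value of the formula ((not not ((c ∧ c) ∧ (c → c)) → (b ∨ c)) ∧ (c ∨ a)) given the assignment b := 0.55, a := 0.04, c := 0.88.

(c ∧ c) = min(0.88, 0.88) = 0.88
(c → c): 0.88 ≤ 0.88, so result = 1
((c ∧ c) ∧ (c → c)) = min(0.88, 1) = 0.88
not ((c ∧ c) ∧ (c → c)): Gödel ¬ of 0.88 = 0 (operand ≠ 0)
not not ((c ∧ c) ∧ (c → c)): Gödel ¬ of 0 = 1 (operand is 0)
(b ∨ c) = max(0.55, 0.88) = 0.88
(not not ((c ∧ c) ∧ (c → c)) → (b ∨ c)): 1 > 0.88, so result = 0.88
(c ∨ a) = max(0.88, 0.04) = 0.88
((not not ((c ∧ c) ∧ (c → c)) → (b ∨ c)) ∧ (c ∨ a)) = min(0.88, 0.88) = 0.88

0.88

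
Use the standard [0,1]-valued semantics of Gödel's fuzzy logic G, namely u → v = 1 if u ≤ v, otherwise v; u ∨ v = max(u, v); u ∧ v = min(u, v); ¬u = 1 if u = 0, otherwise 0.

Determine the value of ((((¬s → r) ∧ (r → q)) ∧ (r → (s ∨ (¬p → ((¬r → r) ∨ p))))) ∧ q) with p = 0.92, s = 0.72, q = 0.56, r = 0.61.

0.56

¬s: Gödel ¬ of 0.72 = 0 (operand ≠ 0)
(¬s → r): 0 ≤ 0.61, so result = 1
(r → q): 0.61 > 0.56, so result = 0.56
((¬s → r) ∧ (r → q)) = min(1, 0.56) = 0.56
¬p: Gödel ¬ of 0.92 = 0 (operand ≠ 0)
¬r: Gödel ¬ of 0.61 = 0 (operand ≠ 0)
(¬r → r): 0 ≤ 0.61, so result = 1
((¬r → r) ∨ p) = max(1, 0.92) = 1
(¬p → ((¬r → r) ∨ p)): 0 ≤ 1, so result = 1
(s ∨ (¬p → ((¬r → r) ∨ p))) = max(0.72, 1) = 1
(r → (s ∨ (¬p → ((¬r → r) ∨ p)))): 0.61 ≤ 1, so result = 1
(((¬s → r) ∧ (r → q)) ∧ (r → (s ∨ (¬p → ((¬r → r) ∨ p))))) = min(0.56, 1) = 0.56
((((¬s → r) ∧ (r → q)) ∧ (r → (s ∨ (¬p → ((¬r → r) ∨ p))))) ∧ q) = min(0.56, 0.56) = 0.56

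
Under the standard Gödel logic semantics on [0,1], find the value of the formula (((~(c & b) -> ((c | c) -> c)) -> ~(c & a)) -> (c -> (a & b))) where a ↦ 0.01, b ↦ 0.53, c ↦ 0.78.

1.00

(c & b) = min(0.78, 0.53) = 0.53
~(c & b): Gödel ¬ of 0.53 = 0 (operand ≠ 0)
(c | c) = max(0.78, 0.78) = 0.78
((c | c) -> c): 0.78 ≤ 0.78, so result = 1
(~(c & b) -> ((c | c) -> c)): 0 ≤ 1, so result = 1
(c & a) = min(0.78, 0.01) = 0.01
~(c & a): Gödel ¬ of 0.01 = 0 (operand ≠ 0)
((~(c & b) -> ((c | c) -> c)) -> ~(c & a)): 1 > 0, so result = 0
(a & b) = min(0.01, 0.53) = 0.01
(c -> (a & b)): 0.78 > 0.01, so result = 0.01
(((~(c & b) -> ((c | c) -> c)) -> ~(c & a)) -> (c -> (a & b))): 0 ≤ 0.01, so result = 1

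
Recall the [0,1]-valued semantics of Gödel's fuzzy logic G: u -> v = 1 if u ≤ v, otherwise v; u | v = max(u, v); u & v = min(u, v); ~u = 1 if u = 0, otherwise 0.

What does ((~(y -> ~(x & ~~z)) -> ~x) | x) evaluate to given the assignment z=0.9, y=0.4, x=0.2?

0.20

~z: Gödel ¬ of 0.9 = 0 (operand ≠ 0)
~~z: Gödel ¬ of 0 = 1 (operand is 0)
(x & ~~z) = min(0.2, 1) = 0.2
~(x & ~~z): Gödel ¬ of 0.2 = 0 (operand ≠ 0)
(y -> ~(x & ~~z)): 0.4 > 0, so result = 0
~(y -> ~(x & ~~z)): Gödel ¬ of 0 = 1 (operand is 0)
~x: Gödel ¬ of 0.2 = 0 (operand ≠ 0)
(~(y -> ~(x & ~~z)) -> ~x): 1 > 0, so result = 0
((~(y -> ~(x & ~~z)) -> ~x) | x) = max(0, 0.2) = 0.2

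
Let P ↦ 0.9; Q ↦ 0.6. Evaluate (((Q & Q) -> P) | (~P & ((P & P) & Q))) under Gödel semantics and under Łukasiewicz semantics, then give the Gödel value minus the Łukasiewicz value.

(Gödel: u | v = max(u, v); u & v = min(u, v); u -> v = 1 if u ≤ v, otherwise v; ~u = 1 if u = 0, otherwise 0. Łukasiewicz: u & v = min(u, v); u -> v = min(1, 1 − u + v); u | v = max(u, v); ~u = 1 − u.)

Gödel evaluation:
  (Q & Q) = min(0.6, 0.6) = 0.6
  ((Q & Q) -> P): 0.6 ≤ 0.9, so result = 1
  ~P: Gödel ¬ of 0.9 = 0 (operand ≠ 0)
  (P & P) = min(0.9, 0.9) = 0.9
  ((P & P) & Q) = min(0.9, 0.6) = 0.6
  (~P & ((P & P) & Q)) = min(0, 0.6) = 0
  (((Q & Q) -> P) | (~P & ((P & P) & Q))) = max(1, 0) = 1
  Gödel value = 1
Łukasiewicz evaluation:
  (Q & Q) = min(0.6, 0.6) = 0.6
  ((Q & Q) -> P): min(1, 1 − 0.6 + 0.9) = 1
  ~P: Łukasiewicz ¬ gives 1 − 0.9 = 0.1
  (P & P) = min(0.9, 0.9) = 0.9
  ((P & P) & Q) = min(0.9, 0.6) = 0.6
  (~P & ((P & P) & Q)) = min(0.1, 0.6) = 0.1
  (((Q & Q) -> P) | (~P & ((P & P) & Q))) = max(1, 0.1) = 1
  Łukasiewicz value = 1
Difference: 1 − 1 = 0.00

0.00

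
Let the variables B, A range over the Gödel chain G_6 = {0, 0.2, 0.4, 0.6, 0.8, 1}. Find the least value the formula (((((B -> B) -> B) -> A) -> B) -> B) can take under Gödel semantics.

The minimum is attained at B = 0.2, A = 0:
  (B -> B): 0.2 ≤ 0.2, so result = 1
  ((B -> B) -> B): 1 > 0.2, so result = 0.2
  (((B -> B) -> B) -> A): 0.2 > 0, so result = 0
  ((((B -> B) -> B) -> A) -> B): 0 ≤ 0.2, so result = 1
  (((((B -> B) -> B) -> A) -> B) -> B): 1 > 0.2, so result = 0.2
Checking all 36 assignments confirms none give a value below 0.20.

0.20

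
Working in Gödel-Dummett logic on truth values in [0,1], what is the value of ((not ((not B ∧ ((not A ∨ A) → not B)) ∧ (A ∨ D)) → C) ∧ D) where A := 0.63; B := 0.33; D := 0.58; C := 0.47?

0.47

not B: Gödel ¬ of 0.33 = 0 (operand ≠ 0)
not A: Gödel ¬ of 0.63 = 0 (operand ≠ 0)
(not A ∨ A) = max(0, 0.63) = 0.63
not B: Gödel ¬ of 0.33 = 0 (operand ≠ 0)
((not A ∨ A) → not B): 0.63 > 0, so result = 0
(not B ∧ ((not A ∨ A) → not B)) = min(0, 0) = 0
(A ∨ D) = max(0.63, 0.58) = 0.63
((not B ∧ ((not A ∨ A) → not B)) ∧ (A ∨ D)) = min(0, 0.63) = 0
not ((not B ∧ ((not A ∨ A) → not B)) ∧ (A ∨ D)): Gödel ¬ of 0 = 1 (operand is 0)
(not ((not B ∧ ((not A ∨ A) → not B)) ∧ (A ∨ D)) → C): 1 > 0.47, so result = 0.47
((not ((not B ∧ ((not A ∨ A) → not B)) ∧ (A ∨ D)) → C) ∧ D) = min(0.47, 0.58) = 0.47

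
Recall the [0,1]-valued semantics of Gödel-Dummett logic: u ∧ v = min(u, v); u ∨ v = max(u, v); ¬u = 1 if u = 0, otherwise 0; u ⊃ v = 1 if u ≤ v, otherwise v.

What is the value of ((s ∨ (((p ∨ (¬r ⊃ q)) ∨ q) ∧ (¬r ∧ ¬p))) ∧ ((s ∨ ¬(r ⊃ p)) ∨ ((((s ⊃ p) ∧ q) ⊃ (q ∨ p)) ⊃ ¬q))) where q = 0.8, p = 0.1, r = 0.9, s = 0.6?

¬r: Gödel ¬ of 0.9 = 0 (operand ≠ 0)
(¬r ⊃ q): 0 ≤ 0.8, so result = 1
(p ∨ (¬r ⊃ q)) = max(0.1, 1) = 1
((p ∨ (¬r ⊃ q)) ∨ q) = max(1, 0.8) = 1
¬r: Gödel ¬ of 0.9 = 0 (operand ≠ 0)
¬p: Gödel ¬ of 0.1 = 0 (operand ≠ 0)
(¬r ∧ ¬p) = min(0, 0) = 0
(((p ∨ (¬r ⊃ q)) ∨ q) ∧ (¬r ∧ ¬p)) = min(1, 0) = 0
(s ∨ (((p ∨ (¬r ⊃ q)) ∨ q) ∧ (¬r ∧ ¬p))) = max(0.6, 0) = 0.6
(r ⊃ p): 0.9 > 0.1, so result = 0.1
¬(r ⊃ p): Gödel ¬ of 0.1 = 0 (operand ≠ 0)
(s ∨ ¬(r ⊃ p)) = max(0.6, 0) = 0.6
(s ⊃ p): 0.6 > 0.1, so result = 0.1
((s ⊃ p) ∧ q) = min(0.1, 0.8) = 0.1
(q ∨ p) = max(0.8, 0.1) = 0.8
(((s ⊃ p) ∧ q) ⊃ (q ∨ p)): 0.1 ≤ 0.8, so result = 1
¬q: Gödel ¬ of 0.8 = 0 (operand ≠ 0)
((((s ⊃ p) ∧ q) ⊃ (q ∨ p)) ⊃ ¬q): 1 > 0, so result = 0
((s ∨ ¬(r ⊃ p)) ∨ ((((s ⊃ p) ∧ q) ⊃ (q ∨ p)) ⊃ ¬q)) = max(0.6, 0) = 0.6
((s ∨ (((p ∨ (¬r ⊃ q)) ∨ q) ∧ (¬r ∧ ¬p))) ∧ ((s ∨ ¬(r ⊃ p)) ∨ ((((s ⊃ p) ∧ q) ⊃ (q ∨ p)) ⊃ ¬q))) = min(0.6, 0.6) = 0.6

0.60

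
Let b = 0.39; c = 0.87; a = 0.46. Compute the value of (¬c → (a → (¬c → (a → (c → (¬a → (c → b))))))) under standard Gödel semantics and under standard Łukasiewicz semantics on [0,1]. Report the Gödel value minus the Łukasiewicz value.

Gödel evaluation:
  ¬c: Gödel ¬ of 0.87 = 0 (operand ≠ 0)
  ¬c: Gödel ¬ of 0.87 = 0 (operand ≠ 0)
  ¬a: Gödel ¬ of 0.46 = 0 (operand ≠ 0)
  (c → b): 0.87 > 0.39, so result = 0.39
  (¬a → (c → b)): 0 ≤ 0.39, so result = 1
  (c → (¬a → (c → b))): 0.87 ≤ 1, so result = 1
  (a → (c → (¬a → (c → b)))): 0.46 ≤ 1, so result = 1
  (¬c → (a → (c → (¬a → (c → b))))): 0 ≤ 1, so result = 1
  (a → (¬c → (a → (c → (¬a → (c → b)))))): 0.46 ≤ 1, so result = 1
  (¬c → (a → (¬c → (a → (c → (¬a → (c → b))))))): 0 ≤ 1, so result = 1
  Gödel value = 1
Łukasiewicz evaluation:
  ¬c: Łukasiewicz ¬ gives 1 − 0.87 = 0.13
  ¬c: Łukasiewicz ¬ gives 1 − 0.87 = 0.13
  ¬a: Łukasiewicz ¬ gives 1 − 0.46 = 0.54
  (c → b): min(1, 1 − 0.87 + 0.39) = 0.52
  (¬a → (c → b)): min(1, 1 − 0.54 + 0.52) = 0.98
  (c → (¬a → (c → b))): min(1, 1 − 0.87 + 0.98) = 1
  (a → (c → (¬a → (c → b)))): min(1, 1 − 0.46 + 1) = 1
  (¬c → (a → (c → (¬a → (c → b))))): min(1, 1 − 0.13 + 1) = 1
  (a → (¬c → (a → (c → (¬a → (c → b)))))): min(1, 1 − 0.46 + 1) = 1
  (¬c → (a → (¬c → (a → (c → (¬a → (c → b))))))): min(1, 1 − 0.13 + 1) = 1
  Łukasiewicz value = 1
Difference: 1 − 1 = 0.00

0.00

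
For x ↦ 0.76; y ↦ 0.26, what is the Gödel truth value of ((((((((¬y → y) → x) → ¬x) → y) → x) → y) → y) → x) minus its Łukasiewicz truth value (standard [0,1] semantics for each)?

Gödel evaluation:
  ¬y: Gödel ¬ of 0.26 = 0 (operand ≠ 0)
  (¬y → y): 0 ≤ 0.26, so result = 1
  ((¬y → y) → x): 1 > 0.76, so result = 0.76
  ¬x: Gödel ¬ of 0.76 = 0 (operand ≠ 0)
  (((¬y → y) → x) → ¬x): 0.76 > 0, so result = 0
  ((((¬y → y) → x) → ¬x) → y): 0 ≤ 0.26, so result = 1
  (((((¬y → y) → x) → ¬x) → y) → x): 1 > 0.76, so result = 0.76
  ((((((¬y → y) → x) → ¬x) → y) → x) → y): 0.76 > 0.26, so result = 0.26
  (((((((¬y → y) → x) → ¬x) → y) → x) → y) → y): 0.26 ≤ 0.26, so result = 1
  ((((((((¬y → y) → x) → ¬x) → y) → x) → y) → y) → x): 1 > 0.76, so result = 0.76
  Gödel value = 0.76
Łukasiewicz evaluation:
  ¬y: Łukasiewicz ¬ gives 1 − 0.26 = 0.74
  (¬y → y): min(1, 1 − 0.74 + 0.26) = 0.52
  ((¬y → y) → x): min(1, 1 − 0.52 + 0.76) = 1
  ¬x: Łukasiewicz ¬ gives 1 − 0.76 = 0.24
  (((¬y → y) → x) → ¬x): min(1, 1 − 1 + 0.24) = 0.24
  ((((¬y → y) → x) → ¬x) → y): min(1, 1 − 0.24 + 0.26) = 1
  (((((¬y → y) → x) → ¬x) → y) → x): min(1, 1 − 1 + 0.76) = 0.76
  ((((((¬y → y) → x) → ¬x) → y) → x) → y): min(1, 1 − 0.76 + 0.26) = 0.5
  (((((((¬y → y) → x) → ¬x) → y) → x) → y) → y): min(1, 1 − 0.5 + 0.26) = 0.76
  ((((((((¬y → y) → x) → ¬x) → y) → x) → y) → y) → x): min(1, 1 − 0.76 + 0.76) = 1
  Łukasiewicz value = 1
Difference: 0.76 − 1 = -0.24

-0.24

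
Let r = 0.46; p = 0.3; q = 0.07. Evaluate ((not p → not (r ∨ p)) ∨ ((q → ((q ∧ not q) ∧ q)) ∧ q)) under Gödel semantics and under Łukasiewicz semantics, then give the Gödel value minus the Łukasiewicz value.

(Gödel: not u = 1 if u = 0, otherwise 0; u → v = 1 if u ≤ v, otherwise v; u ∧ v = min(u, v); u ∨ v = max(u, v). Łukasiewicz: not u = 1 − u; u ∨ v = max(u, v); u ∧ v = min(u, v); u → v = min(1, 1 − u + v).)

Gödel evaluation:
  not p: Gödel ¬ of 0.3 = 0 (operand ≠ 0)
  (r ∨ p) = max(0.46, 0.3) = 0.46
  not (r ∨ p): Gödel ¬ of 0.46 = 0 (operand ≠ 0)
  (not p → not (r ∨ p)): 0 ≤ 0, so result = 1
  not q: Gödel ¬ of 0.07 = 0 (operand ≠ 0)
  (q ∧ not q) = min(0.07, 0) = 0
  ((q ∧ not q) ∧ q) = min(0, 0.07) = 0
  (q → ((q ∧ not q) ∧ q)): 0.07 > 0, so result = 0
  ((q → ((q ∧ not q) ∧ q)) ∧ q) = min(0, 0.07) = 0
  ((not p → not (r ∨ p)) ∨ ((q → ((q ∧ not q) ∧ q)) ∧ q)) = max(1, 0) = 1
  Gödel value = 1
Łukasiewicz evaluation:
  not p: Łukasiewicz ¬ gives 1 − 0.3 = 0.7
  (r ∨ p) = max(0.46, 0.3) = 0.46
  not (r ∨ p): Łukasiewicz ¬ gives 1 − 0.46 = 0.54
  (not p → not (r ∨ p)): min(1, 1 − 0.7 + 0.54) = 0.84
  not q: Łukasiewicz ¬ gives 1 − 0.07 = 0.93
  (q ∧ not q) = min(0.07, 0.93) = 0.07
  ((q ∧ not q) ∧ q) = min(0.07, 0.07) = 0.07
  (q → ((q ∧ not q) ∧ q)): min(1, 1 − 0.07 + 0.07) = 1
  ((q → ((q ∧ not q) ∧ q)) ∧ q) = min(1, 0.07) = 0.07
  ((not p → not (r ∨ p)) ∨ ((q → ((q ∧ not q) ∧ q)) ∧ q)) = max(0.84, 0.07) = 0.84
  Łukasiewicz value = 0.84
Difference: 1 − 0.84 = 0.16

0.16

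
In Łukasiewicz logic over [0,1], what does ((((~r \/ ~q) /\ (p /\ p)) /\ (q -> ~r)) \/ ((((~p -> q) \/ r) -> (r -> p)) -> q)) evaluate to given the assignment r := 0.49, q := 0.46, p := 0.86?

0.54

~r: Łukasiewicz ¬ gives 1 − 0.49 = 0.51
~q: Łukasiewicz ¬ gives 1 − 0.46 = 0.54
(~r \/ ~q) = max(0.51, 0.54) = 0.54
(p /\ p) = min(0.86, 0.86) = 0.86
((~r \/ ~q) /\ (p /\ p)) = min(0.54, 0.86) = 0.54
~r: Łukasiewicz ¬ gives 1 − 0.49 = 0.51
(q -> ~r): min(1, 1 − 0.46 + 0.51) = 1
(((~r \/ ~q) /\ (p /\ p)) /\ (q -> ~r)) = min(0.54, 1) = 0.54
~p: Łukasiewicz ¬ gives 1 − 0.86 = 0.14
(~p -> q): min(1, 1 − 0.14 + 0.46) = 1
((~p -> q) \/ r) = max(1, 0.49) = 1
(r -> p): min(1, 1 − 0.49 + 0.86) = 1
(((~p -> q) \/ r) -> (r -> p)): min(1, 1 − 1 + 1) = 1
((((~p -> q) \/ r) -> (r -> p)) -> q): min(1, 1 − 1 + 0.46) = 0.46
((((~r \/ ~q) /\ (p /\ p)) /\ (q -> ~r)) \/ ((((~p -> q) \/ r) -> (r -> p)) -> q)) = max(0.54, 0.46) = 0.54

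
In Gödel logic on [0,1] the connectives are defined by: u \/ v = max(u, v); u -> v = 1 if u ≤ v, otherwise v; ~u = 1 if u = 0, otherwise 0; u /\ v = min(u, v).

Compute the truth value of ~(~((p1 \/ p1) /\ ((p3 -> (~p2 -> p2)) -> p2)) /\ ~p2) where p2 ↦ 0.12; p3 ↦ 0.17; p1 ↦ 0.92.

(p1 \/ p1) = max(0.92, 0.92) = 0.92
~p2: Gödel ¬ of 0.12 = 0 (operand ≠ 0)
(~p2 -> p2): 0 ≤ 0.12, so result = 1
(p3 -> (~p2 -> p2)): 0.17 ≤ 1, so result = 1
((p3 -> (~p2 -> p2)) -> p2): 1 > 0.12, so result = 0.12
((p1 \/ p1) /\ ((p3 -> (~p2 -> p2)) -> p2)) = min(0.92, 0.12) = 0.12
~((p1 \/ p1) /\ ((p3 -> (~p2 -> p2)) -> p2)): Gödel ¬ of 0.12 = 0 (operand ≠ 0)
~p2: Gödel ¬ of 0.12 = 0 (operand ≠ 0)
(~((p1 \/ p1) /\ ((p3 -> (~p2 -> p2)) -> p2)) /\ ~p2) = min(0, 0) = 0
~(~((p1 \/ p1) /\ ((p3 -> (~p2 -> p2)) -> p2)) /\ ~p2): Gödel ¬ of 0 = 1 (operand is 0)

1.00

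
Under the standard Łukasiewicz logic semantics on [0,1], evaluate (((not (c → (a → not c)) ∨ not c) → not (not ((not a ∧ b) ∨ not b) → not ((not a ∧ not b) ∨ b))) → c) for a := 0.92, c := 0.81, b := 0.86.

not c: Łukasiewicz ¬ gives 1 − 0.81 = 0.19
(a → not c): min(1, 1 − 0.92 + 0.19) = 0.27
(c → (a → not c)): min(1, 1 − 0.81 + 0.27) = 0.46
not (c → (a → not c)): Łukasiewicz ¬ gives 1 − 0.46 = 0.54
not c: Łukasiewicz ¬ gives 1 − 0.81 = 0.19
(not (c → (a → not c)) ∨ not c) = max(0.54, 0.19) = 0.54
not a: Łukasiewicz ¬ gives 1 − 0.92 = 0.08
(not a ∧ b) = min(0.08, 0.86) = 0.08
not b: Łukasiewicz ¬ gives 1 − 0.86 = 0.14
((not a ∧ b) ∨ not b) = max(0.08, 0.14) = 0.14
not ((not a ∧ b) ∨ not b): Łukasiewicz ¬ gives 1 − 0.14 = 0.86
not a: Łukasiewicz ¬ gives 1 − 0.92 = 0.08
not b: Łukasiewicz ¬ gives 1 − 0.86 = 0.14
(not a ∧ not b) = min(0.08, 0.14) = 0.08
((not a ∧ not b) ∨ b) = max(0.08, 0.86) = 0.86
not ((not a ∧ not b) ∨ b): Łukasiewicz ¬ gives 1 − 0.86 = 0.14
(not ((not a ∧ b) ∨ not b) → not ((not a ∧ not b) ∨ b)): min(1, 1 − 0.86 + 0.14) = 0.28
not (not ((not a ∧ b) ∨ not b) → not ((not a ∧ not b) ∨ b)): Łukasiewicz ¬ gives 1 − 0.28 = 0.72
((not (c → (a → not c)) ∨ not c) → not (not ((not a ∧ b) ∨ not b) → not ((not a ∧ not b) ∨ b))): min(1, 1 − 0.54 + 0.72) = 1
(((not (c → (a → not c)) ∨ not c) → not (not ((not a ∧ b) ∨ not b) → not ((not a ∧ not b) ∨ b))) → c): min(1, 1 − 1 + 0.81) = 0.81

0.81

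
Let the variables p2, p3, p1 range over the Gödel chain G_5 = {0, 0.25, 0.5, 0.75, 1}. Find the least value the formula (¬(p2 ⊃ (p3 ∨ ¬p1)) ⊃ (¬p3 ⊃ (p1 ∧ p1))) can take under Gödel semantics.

0.25

The minimum is attained at p2 = 0.25, p3 = 0, p1 = 0.25:
  ¬p1: Gödel ¬ of 0.25 = 0 (operand ≠ 0)
  (p3 ∨ ¬p1) = max(0, 0) = 0
  (p2 ⊃ (p3 ∨ ¬p1)): 0.25 > 0, so result = 0
  ¬(p2 ⊃ (p3 ∨ ¬p1)): Gödel ¬ of 0 = 1 (operand is 0)
  ¬p3: Gödel ¬ of 0 = 1 (operand is 0)
  (p1 ∧ p1) = min(0.25, 0.25) = 0.25
  (¬p3 ⊃ (p1 ∧ p1)): 1 > 0.25, so result = 0.25
  (¬(p2 ⊃ (p3 ∨ ¬p1)) ⊃ (¬p3 ⊃ (p1 ∧ p1))): 1 > 0.25, so result = 0.25
Checking all 125 assignments confirms none give a value below 0.25.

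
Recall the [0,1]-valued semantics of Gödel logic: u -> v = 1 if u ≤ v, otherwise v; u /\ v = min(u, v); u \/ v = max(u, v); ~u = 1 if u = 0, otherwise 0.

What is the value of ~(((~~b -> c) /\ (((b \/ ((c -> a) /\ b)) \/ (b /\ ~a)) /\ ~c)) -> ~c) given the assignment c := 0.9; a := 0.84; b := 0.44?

~b: Gödel ¬ of 0.44 = 0 (operand ≠ 0)
~~b: Gödel ¬ of 0 = 1 (operand is 0)
(~~b -> c): 1 > 0.9, so result = 0.9
(c -> a): 0.9 > 0.84, so result = 0.84
((c -> a) /\ b) = min(0.84, 0.44) = 0.44
(b \/ ((c -> a) /\ b)) = max(0.44, 0.44) = 0.44
~a: Gödel ¬ of 0.84 = 0 (operand ≠ 0)
(b /\ ~a) = min(0.44, 0) = 0
((b \/ ((c -> a) /\ b)) \/ (b /\ ~a)) = max(0.44, 0) = 0.44
~c: Gödel ¬ of 0.9 = 0 (operand ≠ 0)
(((b \/ ((c -> a) /\ b)) \/ (b /\ ~a)) /\ ~c) = min(0.44, 0) = 0
((~~b -> c) /\ (((b \/ ((c -> a) /\ b)) \/ (b /\ ~a)) /\ ~c)) = min(0.9, 0) = 0
~c: Gödel ¬ of 0.9 = 0 (operand ≠ 0)
(((~~b -> c) /\ (((b \/ ((c -> a) /\ b)) \/ (b /\ ~a)) /\ ~c)) -> ~c): 0 ≤ 0, so result = 1
~(((~~b -> c) /\ (((b \/ ((c -> a) /\ b)) \/ (b /\ ~a)) /\ ~c)) -> ~c): Gödel ¬ of 1 = 0 (operand ≠ 0)

0.00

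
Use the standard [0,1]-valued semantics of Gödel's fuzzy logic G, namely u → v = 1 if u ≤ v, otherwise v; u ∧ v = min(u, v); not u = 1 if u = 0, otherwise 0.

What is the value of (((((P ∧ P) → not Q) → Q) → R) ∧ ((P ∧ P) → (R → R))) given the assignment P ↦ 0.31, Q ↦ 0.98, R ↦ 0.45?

0.45

(P ∧ P) = min(0.31, 0.31) = 0.31
not Q: Gödel ¬ of 0.98 = 0 (operand ≠ 0)
((P ∧ P) → not Q): 0.31 > 0, so result = 0
(((P ∧ P) → not Q) → Q): 0 ≤ 0.98, so result = 1
((((P ∧ P) → not Q) → Q) → R): 1 > 0.45, so result = 0.45
(P ∧ P) = min(0.31, 0.31) = 0.31
(R → R): 0.45 ≤ 0.45, so result = 1
((P ∧ P) → (R → R)): 0.31 ≤ 1, so result = 1
(((((P ∧ P) → not Q) → Q) → R) ∧ ((P ∧ P) → (R → R))) = min(0.45, 1) = 0.45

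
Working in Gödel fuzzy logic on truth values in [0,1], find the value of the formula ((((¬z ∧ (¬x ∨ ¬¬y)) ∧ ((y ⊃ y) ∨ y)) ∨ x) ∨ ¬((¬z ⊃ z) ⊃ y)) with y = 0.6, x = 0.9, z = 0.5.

¬z: Gödel ¬ of 0.5 = 0 (operand ≠ 0)
¬x: Gödel ¬ of 0.9 = 0 (operand ≠ 0)
¬y: Gödel ¬ of 0.6 = 0 (operand ≠ 0)
¬¬y: Gödel ¬ of 0 = 1 (operand is 0)
(¬x ∨ ¬¬y) = max(0, 1) = 1
(¬z ∧ (¬x ∨ ¬¬y)) = min(0, 1) = 0
(y ⊃ y): 0.6 ≤ 0.6, so result = 1
((y ⊃ y) ∨ y) = max(1, 0.6) = 1
((¬z ∧ (¬x ∨ ¬¬y)) ∧ ((y ⊃ y) ∨ y)) = min(0, 1) = 0
(((¬z ∧ (¬x ∨ ¬¬y)) ∧ ((y ⊃ y) ∨ y)) ∨ x) = max(0, 0.9) = 0.9
¬z: Gödel ¬ of 0.5 = 0 (operand ≠ 0)
(¬z ⊃ z): 0 ≤ 0.5, so result = 1
((¬z ⊃ z) ⊃ y): 1 > 0.6, so result = 0.6
¬((¬z ⊃ z) ⊃ y): Gödel ¬ of 0.6 = 0 (operand ≠ 0)
((((¬z ∧ (¬x ∨ ¬¬y)) ∧ ((y ⊃ y) ∨ y)) ∨ x) ∨ ¬((¬z ⊃ z) ⊃ y)) = max(0.9, 0) = 0.9

0.90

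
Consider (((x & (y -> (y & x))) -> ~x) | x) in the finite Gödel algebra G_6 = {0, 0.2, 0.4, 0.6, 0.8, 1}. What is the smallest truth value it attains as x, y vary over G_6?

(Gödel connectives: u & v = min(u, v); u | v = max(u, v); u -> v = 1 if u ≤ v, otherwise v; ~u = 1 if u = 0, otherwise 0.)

The minimum is attained at x = 0.2, y = 0:
  (y & x) = min(0, 0.2) = 0
  (y -> (y & x)): 0 ≤ 0, so result = 1
  (x & (y -> (y & x))) = min(0.2, 1) = 0.2
  ~x: Gödel ¬ of 0.2 = 0 (operand ≠ 0)
  ((x & (y -> (y & x))) -> ~x): 0.2 > 0, so result = 0
  (((x & (y -> (y & x))) -> ~x) | x) = max(0, 0.2) = 0.2
Checking all 36 assignments confirms none give a value below 0.20.

0.20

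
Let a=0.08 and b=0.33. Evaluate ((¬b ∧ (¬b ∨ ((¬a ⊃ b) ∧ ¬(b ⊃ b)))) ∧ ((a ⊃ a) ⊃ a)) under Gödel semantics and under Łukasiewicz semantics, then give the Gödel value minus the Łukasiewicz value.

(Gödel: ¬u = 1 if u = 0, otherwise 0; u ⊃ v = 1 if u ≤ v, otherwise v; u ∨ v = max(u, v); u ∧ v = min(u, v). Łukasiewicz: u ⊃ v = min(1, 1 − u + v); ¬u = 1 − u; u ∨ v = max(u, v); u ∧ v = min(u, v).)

-0.08

Gödel evaluation:
  ¬b: Gödel ¬ of 0.33 = 0 (operand ≠ 0)
  ¬b: Gödel ¬ of 0.33 = 0 (operand ≠ 0)
  ¬a: Gödel ¬ of 0.08 = 0 (operand ≠ 0)
  (¬a ⊃ b): 0 ≤ 0.33, so result = 1
  (b ⊃ b): 0.33 ≤ 0.33, so result = 1
  ¬(b ⊃ b): Gödel ¬ of 1 = 0 (operand ≠ 0)
  ((¬a ⊃ b) ∧ ¬(b ⊃ b)) = min(1, 0) = 0
  (¬b ∨ ((¬a ⊃ b) ∧ ¬(b ⊃ b))) = max(0, 0) = 0
  (¬b ∧ (¬b ∨ ((¬a ⊃ b) ∧ ¬(b ⊃ b)))) = min(0, 0) = 0
  (a ⊃ a): 0.08 ≤ 0.08, so result = 1
  ((a ⊃ a) ⊃ a): 1 > 0.08, so result = 0.08
  ((¬b ∧ (¬b ∨ ((¬a ⊃ b) ∧ ¬(b ⊃ b)))) ∧ ((a ⊃ a) ⊃ a)) = min(0, 0.08) = 0
  Gödel value = 0
Łukasiewicz evaluation:
  ¬b: Łukasiewicz ¬ gives 1 − 0.33 = 0.67
  ¬b: Łukasiewicz ¬ gives 1 − 0.33 = 0.67
  ¬a: Łukasiewicz ¬ gives 1 − 0.08 = 0.92
  (¬a ⊃ b): min(1, 1 − 0.92 + 0.33) = 0.41
  (b ⊃ b): min(1, 1 − 0.33 + 0.33) = 1
  ¬(b ⊃ b): Łukasiewicz ¬ gives 1 − 1 = 0
  ((¬a ⊃ b) ∧ ¬(b ⊃ b)) = min(0.41, 0) = 0
  (¬b ∨ ((¬a ⊃ b) ∧ ¬(b ⊃ b))) = max(0.67, 0) = 0.67
  (¬b ∧ (¬b ∨ ((¬a ⊃ b) ∧ ¬(b ⊃ b)))) = min(0.67, 0.67) = 0.67
  (a ⊃ a): min(1, 1 − 0.08 + 0.08) = 1
  ((a ⊃ a) ⊃ a): min(1, 1 − 1 + 0.08) = 0.08
  ((¬b ∧ (¬b ∨ ((¬a ⊃ b) ∧ ¬(b ⊃ b)))) ∧ ((a ⊃ a) ⊃ a)) = min(0.67, 0.08) = 0.08
  Łukasiewicz value = 0.08
Difference: 0 − 0.08 = -0.08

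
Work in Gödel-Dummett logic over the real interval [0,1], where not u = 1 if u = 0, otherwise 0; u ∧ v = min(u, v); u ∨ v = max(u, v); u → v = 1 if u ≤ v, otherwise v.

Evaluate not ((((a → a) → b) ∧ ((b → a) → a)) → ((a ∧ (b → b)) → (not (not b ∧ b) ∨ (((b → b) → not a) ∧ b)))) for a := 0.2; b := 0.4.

(a → a): 0.2 ≤ 0.2, so result = 1
((a → a) → b): 1 > 0.4, so result = 0.4
(b → a): 0.4 > 0.2, so result = 0.2
((b → a) → a): 0.2 ≤ 0.2, so result = 1
(((a → a) → b) ∧ ((b → a) → a)) = min(0.4, 1) = 0.4
(b → b): 0.4 ≤ 0.4, so result = 1
(a ∧ (b → b)) = min(0.2, 1) = 0.2
not b: Gödel ¬ of 0.4 = 0 (operand ≠ 0)
(not b ∧ b) = min(0, 0.4) = 0
not (not b ∧ b): Gödel ¬ of 0 = 1 (operand is 0)
(b → b): 0.4 ≤ 0.4, so result = 1
not a: Gödel ¬ of 0.2 = 0 (operand ≠ 0)
((b → b) → not a): 1 > 0, so result = 0
(((b → b) → not a) ∧ b) = min(0, 0.4) = 0
(not (not b ∧ b) ∨ (((b → b) → not a) ∧ b)) = max(1, 0) = 1
((a ∧ (b → b)) → (not (not b ∧ b) ∨ (((b → b) → not a) ∧ b))): 0.2 ≤ 1, so result = 1
((((a → a) → b) ∧ ((b → a) → a)) → ((a ∧ (b → b)) → (not (not b ∧ b) ∨ (((b → b) → not a) ∧ b)))): 0.4 ≤ 1, so result = 1
not ((((a → a) → b) ∧ ((b → a) → a)) → ((a ∧ (b → b)) → (not (not b ∧ b) ∨ (((b → b) → not a) ∧ b)))): Gödel ¬ of 1 = 0 (operand ≠ 0)

0.00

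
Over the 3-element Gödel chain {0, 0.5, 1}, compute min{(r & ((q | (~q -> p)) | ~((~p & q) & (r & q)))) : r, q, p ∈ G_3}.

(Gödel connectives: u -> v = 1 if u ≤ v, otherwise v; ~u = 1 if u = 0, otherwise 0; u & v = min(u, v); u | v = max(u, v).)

0.00

The minimum is attained at r = 0, q = 0, p = 0:
  ~q: Gödel ¬ of 0 = 1 (operand is 0)
  (~q -> p): 1 > 0, so result = 0
  (q | (~q -> p)) = max(0, 0) = 0
  ~p: Gödel ¬ of 0 = 1 (operand is 0)
  (~p & q) = min(1, 0) = 0
  (r & q) = min(0, 0) = 0
  ((~p & q) & (r & q)) = min(0, 0) = 0
  ~((~p & q) & (r & q)): Gödel ¬ of 0 = 1 (operand is 0)
  ((q | (~q -> p)) | ~((~p & q) & (r & q))) = max(0, 1) = 1
  (r & ((q | (~q -> p)) | ~((~p & q) & (r & q)))) = min(0, 1) = 0
Checking all 27 assignments confirms none give a value below 0.00.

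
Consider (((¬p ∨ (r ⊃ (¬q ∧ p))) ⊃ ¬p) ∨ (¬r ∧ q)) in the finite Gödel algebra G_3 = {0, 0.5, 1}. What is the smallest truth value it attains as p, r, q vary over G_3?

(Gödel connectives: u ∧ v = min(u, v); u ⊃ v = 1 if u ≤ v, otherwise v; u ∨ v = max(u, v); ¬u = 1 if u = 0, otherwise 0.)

The minimum is attained at p = 0.5, r = 0, q = 0:
  ¬p: Gödel ¬ of 0.5 = 0 (operand ≠ 0)
  ¬q: Gödel ¬ of 0 = 1 (operand is 0)
  (¬q ∧ p) = min(1, 0.5) = 0.5
  (r ⊃ (¬q ∧ p)): 0 ≤ 0.5, so result = 1
  (¬p ∨ (r ⊃ (¬q ∧ p))) = max(0, 1) = 1
  ¬p: Gödel ¬ of 0.5 = 0 (operand ≠ 0)
  ((¬p ∨ (r ⊃ (¬q ∧ p))) ⊃ ¬p): 1 > 0, so result = 0
  ¬r: Gödel ¬ of 0 = 1 (operand is 0)
  (¬r ∧ q) = min(1, 0) = 0
  (((¬p ∨ (r ⊃ (¬q ∧ p))) ⊃ ¬p) ∨ (¬r ∧ q)) = max(0, 0) = 0
Checking all 27 assignments confirms none give a value below 0.00.

0.00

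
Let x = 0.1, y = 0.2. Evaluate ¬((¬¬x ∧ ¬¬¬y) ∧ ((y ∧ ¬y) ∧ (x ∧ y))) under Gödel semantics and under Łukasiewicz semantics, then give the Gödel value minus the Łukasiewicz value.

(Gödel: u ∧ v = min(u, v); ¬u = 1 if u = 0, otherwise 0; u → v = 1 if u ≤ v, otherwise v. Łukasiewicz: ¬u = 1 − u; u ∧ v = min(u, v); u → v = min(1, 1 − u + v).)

0.10

Gödel evaluation:
  ¬x: Gödel ¬ of 0.1 = 0 (operand ≠ 0)
  ¬¬x: Gödel ¬ of 0 = 1 (operand is 0)
  ¬y: Gödel ¬ of 0.2 = 0 (operand ≠ 0)
  ¬¬y: Gödel ¬ of 0 = 1 (operand is 0)
  ¬¬¬y: Gödel ¬ of 1 = 0 (operand ≠ 0)
  (¬¬x ∧ ¬¬¬y) = min(1, 0) = 0
  ¬y: Gödel ¬ of 0.2 = 0 (operand ≠ 0)
  (y ∧ ¬y) = min(0.2, 0) = 0
  (x ∧ y) = min(0.1, 0.2) = 0.1
  ((y ∧ ¬y) ∧ (x ∧ y)) = min(0, 0.1) = 0
  ((¬¬x ∧ ¬¬¬y) ∧ ((y ∧ ¬y) ∧ (x ∧ y))) = min(0, 0) = 0
  ¬((¬¬x ∧ ¬¬¬y) ∧ ((y ∧ ¬y) ∧ (x ∧ y))): Gödel ¬ of 0 = 1 (operand is 0)
  Gödel value = 1
Łukasiewicz evaluation:
  ¬x: Łukasiewicz ¬ gives 1 − 0.1 = 0.9
  ¬¬x: Łukasiewicz ¬ gives 1 − 0.9 = 0.1
  ¬y: Łukasiewicz ¬ gives 1 − 0.2 = 0.8
  ¬¬y: Łukasiewicz ¬ gives 1 − 0.8 = 0.2
  ¬¬¬y: Łukasiewicz ¬ gives 1 − 0.2 = 0.8
  (¬¬x ∧ ¬¬¬y) = min(0.1, 0.8) = 0.1
  ¬y: Łukasiewicz ¬ gives 1 − 0.2 = 0.8
  (y ∧ ¬y) = min(0.2, 0.8) = 0.2
  (x ∧ y) = min(0.1, 0.2) = 0.1
  ((y ∧ ¬y) ∧ (x ∧ y)) = min(0.2, 0.1) = 0.1
  ((¬¬x ∧ ¬¬¬y) ∧ ((y ∧ ¬y) ∧ (x ∧ y))) = min(0.1, 0.1) = 0.1
  ¬((¬¬x ∧ ¬¬¬y) ∧ ((y ∧ ¬y) ∧ (x ∧ y))): Łukasiewicz ¬ gives 1 − 0.1 = 0.9
  Łukasiewicz value = 0.9
Difference: 1 − 0.9 = 0.10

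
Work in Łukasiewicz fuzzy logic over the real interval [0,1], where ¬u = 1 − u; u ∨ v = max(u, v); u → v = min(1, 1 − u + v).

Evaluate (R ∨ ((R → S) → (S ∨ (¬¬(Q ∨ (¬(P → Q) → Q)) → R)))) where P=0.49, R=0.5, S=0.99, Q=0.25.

0.99

(R → S): min(1, 1 − 0.5 + 0.99) = 1
(P → Q): min(1, 1 − 0.49 + 0.25) = 0.76
¬(P → Q): Łukasiewicz ¬ gives 1 − 0.76 = 0.24
(¬(P → Q) → Q): min(1, 1 − 0.24 + 0.25) = 1
(Q ∨ (¬(P → Q) → Q)) = max(0.25, 1) = 1
¬(Q ∨ (¬(P → Q) → Q)): Łukasiewicz ¬ gives 1 − 1 = 0
¬¬(Q ∨ (¬(P → Q) → Q)): Łukasiewicz ¬ gives 1 − 0 = 1
(¬¬(Q ∨ (¬(P → Q) → Q)) → R): min(1, 1 − 1 + 0.5) = 0.5
(S ∨ (¬¬(Q ∨ (¬(P → Q) → Q)) → R)) = max(0.99, 0.5) = 0.99
((R → S) → (S ∨ (¬¬(Q ∨ (¬(P → Q) → Q)) → R))): min(1, 1 − 1 + 0.99) = 0.99
(R ∨ ((R → S) → (S ∨ (¬¬(Q ∨ (¬(P → Q) → Q)) → R)))) = max(0.5, 0.99) = 0.99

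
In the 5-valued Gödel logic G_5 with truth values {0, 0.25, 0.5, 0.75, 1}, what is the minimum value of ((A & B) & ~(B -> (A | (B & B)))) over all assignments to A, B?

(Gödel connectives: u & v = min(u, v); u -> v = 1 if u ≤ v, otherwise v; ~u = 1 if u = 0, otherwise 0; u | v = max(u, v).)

The minimum is attained at A = 0, B = 0:
  (A & B) = min(0, 0) = 0
  (B & B) = min(0, 0) = 0
  (A | (B & B)) = max(0, 0) = 0
  (B -> (A | (B & B))): 0 ≤ 0, so result = 1
  ~(B -> (A | (B & B))): Gödel ¬ of 1 = 0 (operand ≠ 0)
  ((A & B) & ~(B -> (A | (B & B)))) = min(0, 0) = 0
Checking all 25 assignments confirms none give a value below 0.00.

0.00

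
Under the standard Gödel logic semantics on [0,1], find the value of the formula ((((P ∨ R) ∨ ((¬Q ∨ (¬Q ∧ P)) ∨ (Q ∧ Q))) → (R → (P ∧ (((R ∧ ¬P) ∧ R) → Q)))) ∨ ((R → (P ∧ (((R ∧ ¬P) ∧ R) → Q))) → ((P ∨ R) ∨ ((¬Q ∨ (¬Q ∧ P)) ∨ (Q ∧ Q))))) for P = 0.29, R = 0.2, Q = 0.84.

1.00

(P ∨ R) = max(0.29, 0.2) = 0.29
¬Q: Gödel ¬ of 0.84 = 0 (operand ≠ 0)
¬Q: Gödel ¬ of 0.84 = 0 (operand ≠ 0)
(¬Q ∧ P) = min(0, 0.29) = 0
(¬Q ∨ (¬Q ∧ P)) = max(0, 0) = 0
(Q ∧ Q) = min(0.84, 0.84) = 0.84
((¬Q ∨ (¬Q ∧ P)) ∨ (Q ∧ Q)) = max(0, 0.84) = 0.84
((P ∨ R) ∨ ((¬Q ∨ (¬Q ∧ P)) ∨ (Q ∧ Q))) = max(0.29, 0.84) = 0.84
¬P: Gödel ¬ of 0.29 = 0 (operand ≠ 0)
(R ∧ ¬P) = min(0.2, 0) = 0
((R ∧ ¬P) ∧ R) = min(0, 0.2) = 0
(((R ∧ ¬P) ∧ R) → Q): 0 ≤ 0.84, so result = 1
(P ∧ (((R ∧ ¬P) ∧ R) → Q)) = min(0.29, 1) = 0.29
(R → (P ∧ (((R ∧ ¬P) ∧ R) → Q))): 0.2 ≤ 0.29, so result = 1
(((P ∨ R) ∨ ((¬Q ∨ (¬Q ∧ P)) ∨ (Q ∧ Q))) → (R → (P ∧ (((R ∧ ¬P) ∧ R) → Q)))): 0.84 ≤ 1, so result = 1
¬P: Gödel ¬ of 0.29 = 0 (operand ≠ 0)
(R ∧ ¬P) = min(0.2, 0) = 0
((R ∧ ¬P) ∧ R) = min(0, 0.2) = 0
(((R ∧ ¬P) ∧ R) → Q): 0 ≤ 0.84, so result = 1
(P ∧ (((R ∧ ¬P) ∧ R) → Q)) = min(0.29, 1) = 0.29
(R → (P ∧ (((R ∧ ¬P) ∧ R) → Q))): 0.2 ≤ 0.29, so result = 1
(P ∨ R) = max(0.29, 0.2) = 0.29
¬Q: Gödel ¬ of 0.84 = 0 (operand ≠ 0)
¬Q: Gödel ¬ of 0.84 = 0 (operand ≠ 0)
(¬Q ∧ P) = min(0, 0.29) = 0
(¬Q ∨ (¬Q ∧ P)) = max(0, 0) = 0
(Q ∧ Q) = min(0.84, 0.84) = 0.84
((¬Q ∨ (¬Q ∧ P)) ∨ (Q ∧ Q)) = max(0, 0.84) = 0.84
((P ∨ R) ∨ ((¬Q ∨ (¬Q ∧ P)) ∨ (Q ∧ Q))) = max(0.29, 0.84) = 0.84
((R → (P ∧ (((R ∧ ¬P) ∧ R) → Q))) → ((P ∨ R) ∨ ((¬Q ∨ (¬Q ∧ P)) ∨ (Q ∧ Q)))): 1 > 0.84, so result = 0.84
((((P ∨ R) ∨ ((¬Q ∨ (¬Q ∧ P)) ∨ (Q ∧ Q))) → (R → (P ∧ (((R ∧ ¬P) ∧ R) → Q)))) ∨ ((R → (P ∧ (((R ∧ ¬P) ∧ R) → Q))) → ((P ∨ R) ∨ ((¬Q ∨ (¬Q ∧ P)) ∨ (Q ∧ Q))))) = max(1, 0.84) = 1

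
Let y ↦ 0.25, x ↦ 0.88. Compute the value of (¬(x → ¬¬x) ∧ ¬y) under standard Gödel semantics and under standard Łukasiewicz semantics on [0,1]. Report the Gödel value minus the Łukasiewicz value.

0.00

Gödel evaluation:
  ¬x: Gödel ¬ of 0.88 = 0 (operand ≠ 0)
  ¬¬x: Gödel ¬ of 0 = 1 (operand is 0)
  (x → ¬¬x): 0.88 ≤ 1, so result = 1
  ¬(x → ¬¬x): Gödel ¬ of 1 = 0 (operand ≠ 0)
  ¬y: Gödel ¬ of 0.25 = 0 (operand ≠ 0)
  (¬(x → ¬¬x) ∧ ¬y) = min(0, 0) = 0
  Gödel value = 0
Łukasiewicz evaluation:
  ¬x: Łukasiewicz ¬ gives 1 − 0.88 = 0.12
  ¬¬x: Łukasiewicz ¬ gives 1 − 0.12 = 0.88
  (x → ¬¬x): min(1, 1 − 0.88 + 0.88) = 1
  ¬(x → ¬¬x): Łukasiewicz ¬ gives 1 − 1 = 0
  ¬y: Łukasiewicz ¬ gives 1 − 0.25 = 0.75
  (¬(x → ¬¬x) ∧ ¬y) = min(0, 0.75) = 0
  Łukasiewicz value = 0
Difference: 0 − 0 = 0.00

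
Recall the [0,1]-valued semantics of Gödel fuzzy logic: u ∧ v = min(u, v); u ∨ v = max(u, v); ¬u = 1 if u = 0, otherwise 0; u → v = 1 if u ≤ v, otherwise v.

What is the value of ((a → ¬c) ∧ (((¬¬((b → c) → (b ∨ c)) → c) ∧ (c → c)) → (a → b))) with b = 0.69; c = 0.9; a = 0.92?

¬c: Gödel ¬ of 0.9 = 0 (operand ≠ 0)
(a → ¬c): 0.92 > 0, so result = 0
(b → c): 0.69 ≤ 0.9, so result = 1
(b ∨ c) = max(0.69, 0.9) = 0.9
((b → c) → (b ∨ c)): 1 > 0.9, so result = 0.9
¬((b → c) → (b ∨ c)): Gödel ¬ of 0.9 = 0 (operand ≠ 0)
¬¬((b → c) → (b ∨ c)): Gödel ¬ of 0 = 1 (operand is 0)
(¬¬((b → c) → (b ∨ c)) → c): 1 > 0.9, so result = 0.9
(c → c): 0.9 ≤ 0.9, so result = 1
((¬¬((b → c) → (b ∨ c)) → c) ∧ (c → c)) = min(0.9, 1) = 0.9
(a → b): 0.92 > 0.69, so result = 0.69
(((¬¬((b → c) → (b ∨ c)) → c) ∧ (c → c)) → (a → b)): 0.9 > 0.69, so result = 0.69
((a → ¬c) ∧ (((¬¬((b → c) → (b ∨ c)) → c) ∧ (c → c)) → (a → b))) = min(0, 0.69) = 0

0.00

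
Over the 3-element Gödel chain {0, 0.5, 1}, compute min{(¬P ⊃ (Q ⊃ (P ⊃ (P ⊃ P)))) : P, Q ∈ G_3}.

1.00

Every assignment gives 1. For instance at P = 0, Q = 0:
  ¬P: Gödel ¬ of 0 = 1 (operand is 0)
  (P ⊃ P): 0 ≤ 0, so result = 1
  (P ⊃ (P ⊃ P)): 0 ≤ 1, so result = 1
  (Q ⊃ (P ⊃ (P ⊃ P))): 0 ≤ 1, so result = 1
  (¬P ⊃ (Q ⊃ (P ⊃ (P ⊃ P)))): 1 ≤ 1, so result = 1
All 9 assignments give value 1 — the formula is a G_3-tautology.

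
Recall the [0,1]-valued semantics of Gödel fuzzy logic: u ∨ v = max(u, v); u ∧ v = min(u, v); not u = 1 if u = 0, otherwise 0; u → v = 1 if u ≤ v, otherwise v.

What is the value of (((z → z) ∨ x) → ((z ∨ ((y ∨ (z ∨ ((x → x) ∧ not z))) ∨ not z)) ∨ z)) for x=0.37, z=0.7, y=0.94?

(z → z): 0.7 ≤ 0.7, so result = 1
((z → z) ∨ x) = max(1, 0.37) = 1
(x → x): 0.37 ≤ 0.37, so result = 1
not z: Gödel ¬ of 0.7 = 0 (operand ≠ 0)
((x → x) ∧ not z) = min(1, 0) = 0
(z ∨ ((x → x) ∧ not z)) = max(0.7, 0) = 0.7
(y ∨ (z ∨ ((x → x) ∧ not z))) = max(0.94, 0.7) = 0.94
not z: Gödel ¬ of 0.7 = 0 (operand ≠ 0)
((y ∨ (z ∨ ((x → x) ∧ not z))) ∨ not z) = max(0.94, 0) = 0.94
(z ∨ ((y ∨ (z ∨ ((x → x) ∧ not z))) ∨ not z)) = max(0.7, 0.94) = 0.94
((z ∨ ((y ∨ (z ∨ ((x → x) ∧ not z))) ∨ not z)) ∨ z) = max(0.94, 0.7) = 0.94
(((z → z) ∨ x) → ((z ∨ ((y ∨ (z ∨ ((x → x) ∧ not z))) ∨ not z)) ∨ z)): 1 > 0.94, so result = 0.94

0.94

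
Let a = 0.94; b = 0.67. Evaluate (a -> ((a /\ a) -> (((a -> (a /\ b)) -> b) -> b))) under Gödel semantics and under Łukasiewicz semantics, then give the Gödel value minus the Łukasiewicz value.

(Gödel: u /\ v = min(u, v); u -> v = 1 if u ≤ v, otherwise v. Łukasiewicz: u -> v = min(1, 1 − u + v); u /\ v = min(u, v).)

-0.18

Gödel evaluation:
  (a /\ a) = min(0.94, 0.94) = 0.94
  (a /\ b) = min(0.94, 0.67) = 0.67
  (a -> (a /\ b)): 0.94 > 0.67, so result = 0.67
  ((a -> (a /\ b)) -> b): 0.67 ≤ 0.67, so result = 1
  (((a -> (a /\ b)) -> b) -> b): 1 > 0.67, so result = 0.67
  ((a /\ a) -> (((a -> (a /\ b)) -> b) -> b)): 0.94 > 0.67, so result = 0.67
  (a -> ((a /\ a) -> (((a -> (a /\ b)) -> b) -> b))): 0.94 > 0.67, so result = 0.67
  Gödel value = 0.67
Łukasiewicz evaluation:
  (a /\ a) = min(0.94, 0.94) = 0.94
  (a /\ b) = min(0.94, 0.67) = 0.67
  (a -> (a /\ b)): min(1, 1 − 0.94 + 0.67) = 0.73
  ((a -> (a /\ b)) -> b): min(1, 1 − 0.73 + 0.67) = 0.94
  (((a -> (a /\ b)) -> b) -> b): min(1, 1 − 0.94 + 0.67) = 0.73
  ((a /\ a) -> (((a -> (a /\ b)) -> b) -> b)): min(1, 1 − 0.94 + 0.73) = 0.79
  (a -> ((a /\ a) -> (((a -> (a /\ b)) -> b) -> b))): min(1, 1 − 0.94 + 0.79) = 0.85
  Łukasiewicz value = 0.85
Difference: 0.67 − 0.85 = -0.18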